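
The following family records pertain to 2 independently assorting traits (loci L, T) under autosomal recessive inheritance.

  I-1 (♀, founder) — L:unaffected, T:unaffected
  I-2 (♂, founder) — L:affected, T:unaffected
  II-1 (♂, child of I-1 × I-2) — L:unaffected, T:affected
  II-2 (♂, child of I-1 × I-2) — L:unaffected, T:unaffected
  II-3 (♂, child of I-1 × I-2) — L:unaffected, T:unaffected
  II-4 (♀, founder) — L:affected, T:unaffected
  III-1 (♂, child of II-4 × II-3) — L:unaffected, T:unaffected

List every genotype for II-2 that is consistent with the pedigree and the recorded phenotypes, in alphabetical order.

II-2 ∈ {Ll TT, Ll Tt}

L/I-1 un ·: LL|Ll
L/I-2 aff ·: ll
L/II-1 un I-1×I-2: Ll
L/II-2 un I-1×I-2: Ll
L/II-3 un I-1×I-2: Ll
L/II-4 aff ·: ll
L/III-1 un II-4×II-3: Ll
⇒ L over [I-1,I-2,II-1,II-2,II-3,II-4,III-1]: 2 consistent
T/I-1 un ·: Tt
T/I-2 un ·: Tt
T/II-1 aff I-1×I-2: tt
T/II-2 un I-1×I-2: TT|Tt
T/II-3 un I-1×I-2: TT|Tt
T/II-4 un ·: TT|Tt
T/III-1 un II-4×II-3: TT|Tt
⇒ T over [I-1,I-2,II-1,II-2,II-3,II-4,III-1]: 14 consistent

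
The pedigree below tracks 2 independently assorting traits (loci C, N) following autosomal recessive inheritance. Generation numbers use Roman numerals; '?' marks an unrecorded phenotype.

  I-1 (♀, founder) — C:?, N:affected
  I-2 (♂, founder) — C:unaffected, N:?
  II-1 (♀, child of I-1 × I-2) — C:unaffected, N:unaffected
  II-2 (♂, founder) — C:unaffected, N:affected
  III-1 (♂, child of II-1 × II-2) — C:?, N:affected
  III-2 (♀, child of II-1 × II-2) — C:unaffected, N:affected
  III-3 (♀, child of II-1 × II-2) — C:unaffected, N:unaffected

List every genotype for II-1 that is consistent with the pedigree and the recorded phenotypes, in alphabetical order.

II-1 ∈ {CC Nn, Cc Nn}

C/I-1 ? ·: CC|Cc|cc
C/I-2 un ·: CC|Cc
C/II-1 un I-1×I-2: CC|Cc
C/II-2 un ·: CC|Cc
C/III-1 ? II-1×II-2: CC|Cc|cc
C/III-2 un II-1×II-2: CC|Cc
C/III-3 un II-1×II-2: CC|Cc
⇒ C over [I-1,I-2,II-1,II-2,III-1,III-2,III-3]: 136 consistent
N/I-1 aff ·: nn
N/I-2 ? ·: NN|Nn
N/II-1 un I-1×I-2: Nn
N/II-2 aff ·: nn
N/III-1 aff II-1×II-2: nn
N/III-2 aff II-1×II-2: nn
N/III-3 un II-1×II-2: Nn
⇒ N over [I-1,I-2,II-1,II-2,III-1,III-2,III-3]: 2 consistent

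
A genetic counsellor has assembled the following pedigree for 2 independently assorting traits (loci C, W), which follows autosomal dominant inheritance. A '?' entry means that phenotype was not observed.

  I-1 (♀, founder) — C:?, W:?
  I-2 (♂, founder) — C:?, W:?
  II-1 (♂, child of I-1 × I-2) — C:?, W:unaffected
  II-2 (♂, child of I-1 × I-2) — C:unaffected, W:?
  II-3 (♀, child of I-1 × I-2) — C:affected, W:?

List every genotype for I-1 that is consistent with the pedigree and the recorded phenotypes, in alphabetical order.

C/I-1 ? ·: cc|Cc
C/I-2 ? ·: cc|Cc
C/II-1 ? I-1×I-2: cc|Cc|CC
C/II-2 un I-1×I-2: cc
C/II-3 aff I-1×I-2: Cc|CC
⇒ C over [I-1,I-2,II-1,II-2,II-3]: 10 consistent
W/I-1 ? ·: ww|Ww
W/I-2 ? ·: ww|Ww
W/II-1 un I-1×I-2: ww
W/II-2 ? I-1×I-2: ww|Ww|WW
W/II-3 ? I-1×I-2: ww|Ww|WW
⇒ W over [I-1,I-2,II-1,II-2,II-3]: 18 consistent

I-1 ∈ {Cc Ww, Cc ww, cc Ww, cc ww}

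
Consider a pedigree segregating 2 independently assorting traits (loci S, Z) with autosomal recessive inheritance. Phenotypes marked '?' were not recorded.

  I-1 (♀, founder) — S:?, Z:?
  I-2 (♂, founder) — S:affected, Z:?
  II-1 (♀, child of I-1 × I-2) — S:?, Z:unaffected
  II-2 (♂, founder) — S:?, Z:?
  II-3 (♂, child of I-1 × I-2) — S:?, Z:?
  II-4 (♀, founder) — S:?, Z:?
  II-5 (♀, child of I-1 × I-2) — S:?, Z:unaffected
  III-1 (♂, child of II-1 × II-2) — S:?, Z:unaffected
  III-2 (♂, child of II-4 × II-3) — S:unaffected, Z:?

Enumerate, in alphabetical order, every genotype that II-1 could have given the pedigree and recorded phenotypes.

II-1 ∈ {Ss ZZ, Ss Zz, ss ZZ, ss Zz}

S/I-1 ? ·: SS|Ss|ss
S/I-2 aff ·: ss
S/II-1 ? I-1×I-2: Ss|ss
S/II-2 ? ·: SS|Ss|ss
S/II-3 ? I-1×I-2: Ss|ss
S/II-4 ? ·: SS|Ss|ss
S/II-5 ? I-1×I-2: Ss|ss
S/III-1 ? II-1×II-2: SS|Ss|ss
S/III-2 un II-4×II-3: SS|Ss
⇒ S over [I-1,I-2,II-1,II-2,II-3,II-4,II-5,III-1,III-2]: 197 consistent
Z/I-1 ? ·: ZZ|Zz|zz
Z/I-2 ? ·: ZZ|Zz|zz
Z/II-1 un I-1×I-2: ZZ|Zz
Z/II-2 ? ·: ZZ|Zz|zz
Z/II-3 ? I-1×I-2: ZZ|Zz|zz
Z/II-4 ? ·: ZZ|Zz|zz
Z/II-5 un I-1×I-2: ZZ|Zz
Z/III-1 un II-1×II-2: ZZ|Zz
Z/III-2 ? II-4×II-3: ZZ|Zz|zz
⇒ Z over [I-1,I-2,II-1,II-2,II-3,II-4,II-5,III-1,III-2]: 862 consistent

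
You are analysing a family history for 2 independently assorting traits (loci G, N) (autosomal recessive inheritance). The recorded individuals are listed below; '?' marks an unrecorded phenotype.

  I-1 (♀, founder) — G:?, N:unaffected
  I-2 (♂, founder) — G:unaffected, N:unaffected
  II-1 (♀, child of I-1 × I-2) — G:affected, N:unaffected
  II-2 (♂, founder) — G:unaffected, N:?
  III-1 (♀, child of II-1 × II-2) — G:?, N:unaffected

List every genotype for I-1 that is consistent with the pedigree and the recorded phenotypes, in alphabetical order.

I-1 ∈ {Gg NN, Gg Nn, gg NN, gg Nn}

G/I-1 ? ·: Gg|gg
G/I-2 un ·: Gg
G/II-1 aff I-1×I-2: gg
G/II-2 un ·: GG|Gg
G/III-1 ? II-1×II-2: Gg|gg
⇒ G over [I-1,I-2,II-1,II-2,III-1]: 6 consistent
N/I-1 un ·: NN|Nn
N/I-2 un ·: NN|Nn
N/II-1 un I-1×I-2: NN|Nn
N/II-2 ? ·: NN|Nn|nn
N/III-1 un II-1×II-2: NN|Nn
⇒ N over [I-1,I-2,II-1,II-2,III-1]: 31 consistent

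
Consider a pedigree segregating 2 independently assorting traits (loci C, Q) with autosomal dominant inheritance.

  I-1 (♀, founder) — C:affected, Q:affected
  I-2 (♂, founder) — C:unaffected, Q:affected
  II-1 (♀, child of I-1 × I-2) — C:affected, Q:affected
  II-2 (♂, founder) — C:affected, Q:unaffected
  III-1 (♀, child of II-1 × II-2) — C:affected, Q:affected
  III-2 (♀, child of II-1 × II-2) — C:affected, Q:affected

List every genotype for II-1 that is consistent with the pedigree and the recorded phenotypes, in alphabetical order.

C/I-1 aff ·: Cc|CC
C/I-2 un ·: cc
C/II-1 aff I-1×I-2: Cc
C/II-2 aff ·: Cc|CC
C/III-1 aff II-1×II-2: Cc|CC
C/III-2 aff II-1×II-2: Cc|CC
⇒ C over [I-1,I-2,II-1,II-2,III-1,III-2]: 16 consistent
Q/I-1 aff ·: Qq|QQ
Q/I-2 aff ·: Qq|QQ
Q/II-1 aff I-1×I-2: Qq|QQ
Q/II-2 un ·: qq
Q/III-1 aff II-1×II-2: Qq
Q/III-2 aff II-1×II-2: Qq
⇒ Q over [I-1,I-2,II-1,II-2,III-1,III-2]: 7 consistent

II-1 ∈ {Cc QQ, Cc Qq}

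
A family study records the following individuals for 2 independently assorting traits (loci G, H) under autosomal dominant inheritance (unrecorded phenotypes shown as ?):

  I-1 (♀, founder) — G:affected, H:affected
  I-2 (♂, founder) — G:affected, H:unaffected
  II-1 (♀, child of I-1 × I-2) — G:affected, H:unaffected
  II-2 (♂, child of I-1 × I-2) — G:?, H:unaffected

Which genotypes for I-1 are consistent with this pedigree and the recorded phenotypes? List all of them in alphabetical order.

I-1 ∈ {GG Hh, Gg Hh}

G/I-1 aff ·: Gg|GG
G/I-2 aff ·: Gg|GG
G/II-1 aff I-1×I-2: Gg|GG
G/II-2 ? I-1×I-2: gg|Gg|GG
⇒ G over [I-1,I-2,II-1,II-2]: 15 consistent
H/I-1 aff ·: Hh
H/I-2 un ·: hh
H/II-1 un I-1×I-2: hh
H/II-2 un I-1×I-2: hh
⇒ H over [I-1,I-2,II-1,II-2]: 1 consistent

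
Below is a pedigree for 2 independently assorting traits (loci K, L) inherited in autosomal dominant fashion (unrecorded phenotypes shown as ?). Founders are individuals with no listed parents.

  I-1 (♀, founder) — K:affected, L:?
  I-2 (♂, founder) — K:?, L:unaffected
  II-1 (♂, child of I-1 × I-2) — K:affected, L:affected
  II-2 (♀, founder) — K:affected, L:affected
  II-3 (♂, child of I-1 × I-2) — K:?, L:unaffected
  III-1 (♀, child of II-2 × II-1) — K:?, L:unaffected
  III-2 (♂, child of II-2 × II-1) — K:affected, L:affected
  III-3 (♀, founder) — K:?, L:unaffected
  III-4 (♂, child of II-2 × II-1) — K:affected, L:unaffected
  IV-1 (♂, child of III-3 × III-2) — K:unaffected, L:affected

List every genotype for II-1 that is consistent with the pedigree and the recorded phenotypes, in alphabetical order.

II-1 ∈ {KK Ll, Kk Ll}

K/I-1 aff ·: Kk|KK
K/I-2 ? ·: kk|Kk|KK
K/II-1 aff I-1×I-2: Kk|KK
K/II-2 aff ·: Kk|KK
K/II-3 ? I-1×I-2: kk|Kk|KK
K/III-1 ? II-2×II-1: kk|Kk|KK
K/III-2 aff II-2×II-1: Kk
K/III-3 ? ·: kk|Kk
K/III-4 aff II-2×II-1: Kk|KK
K/IV-1 un III-3×III-2: kk
⇒ K over [I-1,I-2,II-1,II-2,II-3,III-1,III-2,III-3,III-4,IV-1]: 264 consistent
L/I-1 ? ·: Ll
L/I-2 un ·: ll
L/II-1 aff I-1×I-2: Ll
L/II-2 aff ·: Ll
L/II-3 un I-1×I-2: ll
L/III-1 un II-2×II-1: ll
L/III-2 aff II-2×II-1: Ll|LL
L/III-3 un ·: ll
L/III-4 un II-2×II-1: ll
L/IV-1 aff III-3×III-2: Ll
⇒ L over [I-1,I-2,II-1,II-2,II-3,III-1,III-2,III-3,III-4,IV-1]: 2 consistent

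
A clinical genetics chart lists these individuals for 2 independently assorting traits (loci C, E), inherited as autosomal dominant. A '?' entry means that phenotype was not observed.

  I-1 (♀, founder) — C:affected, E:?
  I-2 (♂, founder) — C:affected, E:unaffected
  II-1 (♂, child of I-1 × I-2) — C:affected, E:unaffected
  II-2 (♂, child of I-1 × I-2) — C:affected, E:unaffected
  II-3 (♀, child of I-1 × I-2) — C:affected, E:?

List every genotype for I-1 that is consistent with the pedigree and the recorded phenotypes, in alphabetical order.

I-1 ∈ {CC Ee, CC ee, Cc Ee, Cc ee}

C/I-1 aff ·: Cc|CC
C/I-2 aff ·: Cc|CC
C/II-1 aff I-1×I-2: Cc|CC
C/II-2 aff I-1×I-2: Cc|CC
C/II-3 aff I-1×I-2: Cc|CC
⇒ C over [I-1,I-2,II-1,II-2,II-3]: 25 consistent
E/I-1 ? ·: ee|Ee
E/I-2 un ·: ee
E/II-1 un I-1×I-2: ee
E/II-2 un I-1×I-2: ee
E/II-3 ? I-1×I-2: ee|Ee
⇒ E over [I-1,I-2,II-1,II-2,II-3]: 3 consistent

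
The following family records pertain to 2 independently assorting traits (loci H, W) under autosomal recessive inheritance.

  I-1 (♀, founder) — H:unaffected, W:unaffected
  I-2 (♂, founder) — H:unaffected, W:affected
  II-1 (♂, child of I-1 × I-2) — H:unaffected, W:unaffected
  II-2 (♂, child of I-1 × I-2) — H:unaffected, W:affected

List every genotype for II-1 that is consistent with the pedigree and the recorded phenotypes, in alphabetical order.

H/I-1 un ·: HH|Hh
H/I-2 un ·: HH|Hh
H/II-1 un I-1×I-2: HH|Hh
H/II-2 un I-1×I-2: HH|Hh
⇒ H over [I-1,I-2,II-1,II-2]: 13 consistent
W/I-1 un ·: Ww
W/I-2 aff ·: ww
W/II-1 un I-1×I-2: Ww
W/II-2 aff I-1×I-2: ww
⇒ W over [I-1,I-2,II-1,II-2]: 1 consistent

II-1 ∈ {HH Ww, Hh Ww}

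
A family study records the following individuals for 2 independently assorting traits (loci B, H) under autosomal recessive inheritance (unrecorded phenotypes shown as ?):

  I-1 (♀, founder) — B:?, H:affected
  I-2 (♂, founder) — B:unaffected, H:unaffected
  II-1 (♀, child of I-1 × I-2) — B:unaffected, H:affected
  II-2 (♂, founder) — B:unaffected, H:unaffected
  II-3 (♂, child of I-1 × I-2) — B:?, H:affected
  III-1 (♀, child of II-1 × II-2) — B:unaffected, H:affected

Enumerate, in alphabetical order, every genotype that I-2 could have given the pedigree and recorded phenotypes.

I-2 ∈ {BB Hh, Bb Hh}

B/I-1 ? ·: BB|Bb|bb
B/I-2 un ·: BB|Bb
B/II-1 un I-1×I-2: BB|Bb
B/II-2 un ·: BB|Bb
B/II-3 ? I-1×I-2: BB|Bb|bb
B/III-1 un II-1×II-2: BB|Bb
⇒ B over [I-1,I-2,II-1,II-2,II-3,III-1]: 64 consistent
H/I-1 aff ·: hh
H/I-2 un ·: Hh
H/II-1 aff I-1×I-2: hh
H/II-2 un ·: Hh
H/II-3 aff I-1×I-2: hh
H/III-1 aff II-1×II-2: hh
⇒ H over [I-1,I-2,II-1,II-2,II-3,III-1]: 1 consistent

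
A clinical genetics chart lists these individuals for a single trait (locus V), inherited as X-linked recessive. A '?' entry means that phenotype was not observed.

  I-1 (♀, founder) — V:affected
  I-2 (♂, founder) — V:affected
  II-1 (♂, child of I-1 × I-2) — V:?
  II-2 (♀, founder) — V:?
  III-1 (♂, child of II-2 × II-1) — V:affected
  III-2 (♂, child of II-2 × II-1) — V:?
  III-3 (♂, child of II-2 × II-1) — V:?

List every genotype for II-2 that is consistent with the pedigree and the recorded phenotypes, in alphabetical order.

V/I-1 aff ·: X^vX^v
V/I-2 aff ·: X^vY
V/II-1 ? I-1×I-2: X^vY
V/II-2 ? ·: X^VX^v|X^vX^v
V/III-1 aff II-2×II-1: X^vY
V/III-2 ? II-2×II-1: X^VY|X^vY
V/III-3 ? II-2×II-1: X^VY|X^vY
⇒ V over [I-1,I-2,II-1,II-2,III-1,III-2,III-3]: 5 consistent

II-2 ∈ {X^VX^v, X^vX^v}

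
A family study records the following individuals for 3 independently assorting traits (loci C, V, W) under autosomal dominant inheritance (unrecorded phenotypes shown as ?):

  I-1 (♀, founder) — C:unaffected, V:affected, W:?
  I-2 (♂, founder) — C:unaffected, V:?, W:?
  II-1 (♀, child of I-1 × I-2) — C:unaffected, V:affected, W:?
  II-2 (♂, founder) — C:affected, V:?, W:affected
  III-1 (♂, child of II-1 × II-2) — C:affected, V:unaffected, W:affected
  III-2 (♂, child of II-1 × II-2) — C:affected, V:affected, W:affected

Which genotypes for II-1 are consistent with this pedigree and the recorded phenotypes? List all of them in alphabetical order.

C/I-1 un ·: cc
C/I-2 un ·: cc
C/II-1 un I-1×I-2: cc
C/II-2 aff ·: Cc|CC
C/III-1 aff II-1×II-2: Cc
C/III-2 aff II-1×II-2: Cc
⇒ C over [I-1,I-2,II-1,II-2,III-1,III-2]: 2 consistent
V/I-1 aff ·: Vv|VV
V/I-2 ? ·: vv|Vv|VV
V/II-1 aff I-1×I-2: Vv
V/II-2 ? ·: vv|Vv
V/III-1 un II-1×II-2: vv
V/III-2 aff II-1×II-2: Vv|VV
⇒ V over [I-1,I-2,II-1,II-2,III-1,III-2]: 15 consistent
W/I-1 ? ·: ww|Ww|WW
W/I-2 ? ·: ww|Ww|WW
W/II-1 ? I-1×I-2: ww|Ww|WW
W/II-2 aff ·: Ww|WW
W/III-1 aff II-1×II-2: Ww|WW
W/III-2 aff II-1×II-2: Ww|WW
⇒ W over [I-1,I-2,II-1,II-2,III-1,III-2]: 84 consistent

II-1 ∈ {cc Vv WW, cc Vv Ww, cc Vv ww}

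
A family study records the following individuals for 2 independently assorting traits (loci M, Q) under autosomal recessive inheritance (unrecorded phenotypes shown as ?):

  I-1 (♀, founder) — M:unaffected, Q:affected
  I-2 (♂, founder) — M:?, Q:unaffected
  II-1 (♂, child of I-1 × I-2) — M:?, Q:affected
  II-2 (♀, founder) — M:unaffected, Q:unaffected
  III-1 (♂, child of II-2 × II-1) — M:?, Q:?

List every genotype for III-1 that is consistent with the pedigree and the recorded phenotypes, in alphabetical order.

III-1 ∈ {MM Qq, MM qq, Mm Qq, Mm qq, mm Qq, mm qq}

M/I-1 un ·: MM|Mm
M/I-2 ? ·: MM|Mm|mm
M/II-1 ? I-1×I-2: MM|Mm|mm
M/II-2 un ·: MM|Mm
M/III-1 ? II-2×II-1: MM|Mm|mm
⇒ M over [I-1,I-2,II-1,II-2,III-1]: 43 consistent
Q/I-1 aff ·: qq
Q/I-2 un ·: Qq
Q/II-1 aff I-1×I-2: qq
Q/II-2 un ·: QQ|Qq
Q/III-1 ? II-2×II-1: Qq|qq
⇒ Q over [I-1,I-2,II-1,II-2,III-1]: 3 consistent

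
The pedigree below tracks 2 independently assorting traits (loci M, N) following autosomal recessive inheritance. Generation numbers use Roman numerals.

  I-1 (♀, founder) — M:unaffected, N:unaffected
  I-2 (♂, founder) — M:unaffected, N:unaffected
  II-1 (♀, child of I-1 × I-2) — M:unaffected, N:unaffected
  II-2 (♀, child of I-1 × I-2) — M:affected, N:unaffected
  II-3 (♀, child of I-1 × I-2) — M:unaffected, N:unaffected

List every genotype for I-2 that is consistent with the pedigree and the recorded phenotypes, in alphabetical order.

I-2 ∈ {Mm NN, Mm Nn}

M/I-1 un ·: Mm
M/I-2 un ·: Mm
M/II-1 un I-1×I-2: MM|Mm
M/II-2 aff I-1×I-2: mm
M/II-3 un I-1×I-2: MM|Mm
⇒ M over [I-1,I-2,II-1,II-2,II-3]: 4 consistent
N/I-1 un ·: NN|Nn
N/I-2 un ·: NN|Nn
N/II-1 un I-1×I-2: NN|Nn
N/II-2 un I-1×I-2: NN|Nn
N/II-3 un I-1×I-2: NN|Nn
⇒ N over [I-1,I-2,II-1,II-2,II-3]: 25 consistent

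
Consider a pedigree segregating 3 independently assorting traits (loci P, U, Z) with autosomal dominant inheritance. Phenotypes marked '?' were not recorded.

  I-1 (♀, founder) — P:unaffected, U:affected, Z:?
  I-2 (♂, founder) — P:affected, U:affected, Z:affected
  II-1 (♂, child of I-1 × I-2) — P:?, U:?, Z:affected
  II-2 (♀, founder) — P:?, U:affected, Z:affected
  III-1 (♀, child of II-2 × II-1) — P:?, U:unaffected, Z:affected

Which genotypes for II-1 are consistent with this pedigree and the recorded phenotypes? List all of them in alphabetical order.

P/I-1 un ·: pp
P/I-2 aff ·: Pp|PP
P/II-1 ? I-1×I-2: pp|Pp
P/II-2 ? ·: pp|Pp|PP
P/III-1 ? II-2×II-1: pp|Pp|PP
⇒ P over [I-1,I-2,II-1,II-2,III-1]: 18 consistent
U/I-1 aff ·: Uu|UU
U/I-2 aff ·: Uu|UU
U/II-1 ? I-1×I-2: uu|Uu
U/II-2 aff ·: Uu
U/III-1 un II-2×II-1: uu
⇒ U over [I-1,I-2,II-1,II-2,III-1]: 4 consistent
Z/I-1 ? ·: zz|Zz|ZZ
Z/I-2 aff ·: Zz|ZZ
Z/II-1 aff I-1×I-2: Zz|ZZ
Z/II-2 aff ·: Zz|ZZ
Z/III-1 aff II-2×II-1: Zz|ZZ
⇒ Z over [I-1,I-2,II-1,II-2,III-1]: 32 consistent

II-1 ∈ {Pp Uu ZZ, Pp Uu Zz, Pp uu ZZ, Pp uu Zz, pp Uu ZZ, pp Uu Zz, pp uu ZZ, pp uu Zz}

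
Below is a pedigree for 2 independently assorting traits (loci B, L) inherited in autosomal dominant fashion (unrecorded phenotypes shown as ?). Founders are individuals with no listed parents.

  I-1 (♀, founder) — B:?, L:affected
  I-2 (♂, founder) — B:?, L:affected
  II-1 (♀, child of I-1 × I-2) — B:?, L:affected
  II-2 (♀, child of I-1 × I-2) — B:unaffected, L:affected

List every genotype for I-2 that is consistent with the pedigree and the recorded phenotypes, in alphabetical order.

I-2 ∈ {Bb LL, Bb Ll, bb LL, bb Ll}

B/I-1 ? ·: bb|Bb
B/I-2 ? ·: bb|Bb
B/II-1 ? I-1×I-2: bb|Bb|BB
B/II-2 un I-1×I-2: bb
⇒ B over [I-1,I-2,II-1,II-2]: 8 consistent
L/I-1 aff ·: Ll|LL
L/I-2 aff ·: Ll|LL
L/II-1 aff I-1×I-2: Ll|LL
L/II-2 aff I-1×I-2: Ll|LL
⇒ L over [I-1,I-2,II-1,II-2]: 13 consistent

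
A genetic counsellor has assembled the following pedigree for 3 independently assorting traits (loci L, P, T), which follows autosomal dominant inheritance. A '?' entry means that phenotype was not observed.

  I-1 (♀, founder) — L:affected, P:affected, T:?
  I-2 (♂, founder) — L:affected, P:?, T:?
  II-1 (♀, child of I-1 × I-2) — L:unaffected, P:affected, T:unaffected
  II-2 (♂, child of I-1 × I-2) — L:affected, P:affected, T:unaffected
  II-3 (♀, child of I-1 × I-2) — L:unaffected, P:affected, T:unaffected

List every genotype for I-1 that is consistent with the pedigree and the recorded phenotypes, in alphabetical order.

I-1 ∈ {Ll PP Tt, Ll PP tt, Ll Pp Tt, Ll Pp tt}

L/I-1 aff ·: Ll
L/I-2 aff ·: Ll
L/II-1 un I-1×I-2: ll
L/II-2 aff I-1×I-2: Ll|LL
L/II-3 un I-1×I-2: ll
⇒ L over [I-1,I-2,II-1,II-2,II-3]: 2 consistent
P/I-1 aff ·: Pp|PP
P/I-2 ? ·: pp|Pp|PP
P/II-1 aff I-1×I-2: Pp|PP
P/II-2 aff I-1×I-2: Pp|PP
P/II-3 aff I-1×I-2: Pp|PP
⇒ P over [I-1,I-2,II-1,II-2,II-3]: 27 consistent
T/I-1 ? ·: tt|Tt
T/I-2 ? ·: tt|Tt
T/II-1 un I-1×I-2: tt
T/II-2 un I-1×I-2: tt
T/II-3 un I-1×I-2: tt
⇒ T over [I-1,I-2,II-1,II-2,II-3]: 4 consistent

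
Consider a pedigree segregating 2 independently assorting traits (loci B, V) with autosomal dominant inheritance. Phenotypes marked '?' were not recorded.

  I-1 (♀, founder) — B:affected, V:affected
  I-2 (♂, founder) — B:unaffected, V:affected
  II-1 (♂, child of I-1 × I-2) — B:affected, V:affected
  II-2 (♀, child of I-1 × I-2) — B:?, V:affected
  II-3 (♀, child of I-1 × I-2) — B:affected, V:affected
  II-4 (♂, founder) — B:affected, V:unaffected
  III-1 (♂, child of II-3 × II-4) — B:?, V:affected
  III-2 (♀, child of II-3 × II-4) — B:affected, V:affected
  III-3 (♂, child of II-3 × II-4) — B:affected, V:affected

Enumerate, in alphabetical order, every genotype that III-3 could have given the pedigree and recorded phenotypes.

B/I-1 aff ·: Bb|BB
B/I-2 un ·: bb
B/II-1 aff I-1×I-2: Bb
B/II-2 ? I-1×I-2: bb|Bb
B/II-3 aff I-1×I-2: Bb
B/II-4 aff ·: Bb|BB
B/III-1 ? II-3×II-4: bb|Bb|BB
B/III-2 aff II-3×II-4: Bb|BB
B/III-3 aff II-3×II-4: Bb|BB
⇒ B over [I-1,I-2,II-1,II-2,II-3,II-4,III-1,III-2,III-3]: 60 consistent
V/I-1 aff ·: Vv|VV
V/I-2 aff ·: Vv|VV
V/II-1 aff I-1×I-2: Vv|VV
V/II-2 aff I-1×I-2: Vv|VV
V/II-3 aff I-1×I-2: Vv|VV
V/II-4 un ·: vv
V/III-1 aff II-3×II-4: Vv
V/III-2 aff II-3×II-4: Vv
V/III-3 aff II-3×II-4: Vv
⇒ V over [I-1,I-2,II-1,II-2,II-3,II-4,III-1,III-2,III-3]: 25 consistent

III-3 ∈ {BB Vv, Bb Vv}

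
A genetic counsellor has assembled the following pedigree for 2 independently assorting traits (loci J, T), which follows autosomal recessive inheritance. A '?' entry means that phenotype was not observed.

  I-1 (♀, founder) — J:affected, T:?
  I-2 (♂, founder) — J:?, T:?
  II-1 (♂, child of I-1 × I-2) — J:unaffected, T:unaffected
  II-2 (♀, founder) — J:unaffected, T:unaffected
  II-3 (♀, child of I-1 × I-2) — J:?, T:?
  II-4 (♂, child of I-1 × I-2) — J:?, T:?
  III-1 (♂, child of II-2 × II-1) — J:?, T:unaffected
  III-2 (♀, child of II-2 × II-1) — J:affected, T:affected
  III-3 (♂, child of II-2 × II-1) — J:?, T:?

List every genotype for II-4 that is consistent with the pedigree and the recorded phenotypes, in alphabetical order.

II-4 ∈ {Jj TT, Jj Tt, Jj tt, jj TT, jj Tt, jj tt}

J/I-1 aff ·: jj
J/I-2 ? ·: JJ|Jj
J/II-1 un I-1×I-2: Jj
J/II-2 un ·: Jj
J/II-3 ? I-1×I-2: Jj|jj
J/II-4 ? I-1×I-2: Jj|jj
J/III-1 ? II-2×II-1: JJ|Jj|jj
J/III-2 aff II-2×II-1: jj
J/III-3 ? II-2×II-1: JJ|Jj|jj
⇒ J over [I-1,I-2,II-1,II-2,II-3,II-4,III-1,III-2,III-3]: 45 consistent
T/I-1 ? ·: TT|Tt|tt
T/I-2 ? ·: TT|Tt|tt
T/II-1 un I-1×I-2: Tt
T/II-2 un ·: Tt
T/II-3 ? I-1×I-2: TT|Tt|tt
T/II-4 ? I-1×I-2: TT|Tt|tt
T/III-1 un II-2×II-1: TT|Tt
T/III-2 aff II-2×II-1: tt
T/III-3 ? II-2×II-1: TT|Tt|tt
⇒ T over [I-1,I-2,II-1,II-2,II-3,II-4,III-1,III-2,III-3]: 162 consistent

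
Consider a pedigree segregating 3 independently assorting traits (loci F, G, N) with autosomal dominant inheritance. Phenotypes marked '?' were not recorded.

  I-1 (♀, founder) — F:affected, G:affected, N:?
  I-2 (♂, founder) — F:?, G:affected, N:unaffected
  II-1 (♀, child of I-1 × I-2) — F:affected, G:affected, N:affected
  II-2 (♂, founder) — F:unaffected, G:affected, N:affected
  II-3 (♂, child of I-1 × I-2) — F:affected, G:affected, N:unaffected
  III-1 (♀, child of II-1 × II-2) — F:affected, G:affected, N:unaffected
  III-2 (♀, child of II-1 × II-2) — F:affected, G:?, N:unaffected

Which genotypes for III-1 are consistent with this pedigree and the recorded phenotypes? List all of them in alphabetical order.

III-1 ∈ {Ff GG nn, Ff Gg nn}

F/I-1 aff ·: Ff|FF
F/I-2 ? ·: ff|Ff|FF
F/II-1 aff I-1×I-2: Ff|FF
F/II-2 un ·: ff
F/II-3 aff I-1×I-2: Ff|FF
F/III-1 aff II-1×II-2: Ff
F/III-2 aff II-1×II-2: Ff
⇒ F over [I-1,I-2,II-1,II-2,II-3,III-1,III-2]: 15 consistent
G/I-1 aff ·: Gg|GG
G/I-2 aff ·: Gg|GG
G/II-1 aff I-1×I-2: Gg|GG
G/II-2 aff ·: Gg|GG
G/II-3 aff I-1×I-2: Gg|GG
G/III-1 aff II-1×II-2: Gg|GG
G/III-2 ? II-1×II-2: gg|Gg|GG
⇒ G over [I-1,I-2,II-1,II-2,II-3,III-1,III-2]: 95 consistent
N/I-1 ? ·: Nn
N/I-2 un ·: nn
N/II-1 aff I-1×I-2: Nn
N/II-2 aff ·: Nn
N/II-3 un I-1×I-2: nn
N/III-1 un II-1×II-2: nn
N/III-2 un II-1×II-2: nn
⇒ N over [I-1,I-2,II-1,II-2,II-3,III-1,III-2]: 1 consistent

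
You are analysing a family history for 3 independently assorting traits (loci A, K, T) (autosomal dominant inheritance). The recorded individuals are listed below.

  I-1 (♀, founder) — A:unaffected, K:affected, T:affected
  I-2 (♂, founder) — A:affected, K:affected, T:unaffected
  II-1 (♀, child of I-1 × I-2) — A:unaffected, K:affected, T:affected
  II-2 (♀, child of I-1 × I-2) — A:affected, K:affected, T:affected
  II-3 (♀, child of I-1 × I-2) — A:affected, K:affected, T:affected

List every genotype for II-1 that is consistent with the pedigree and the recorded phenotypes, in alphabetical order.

II-1 ∈ {aa KK Tt, aa Kk Tt}

A/I-1 un ·: aa
A/I-2 aff ·: Aa
A/II-1 un I-1×I-2: aa
A/II-2 aff I-1×I-2: Aa
A/II-3 aff I-1×I-2: Aa
⇒ A over [I-1,I-2,II-1,II-2,II-3]: 1 consistent
K/I-1 aff ·: Kk|KK
K/I-2 aff ·: Kk|KK
K/II-1 aff I-1×I-2: Kk|KK
K/II-2 aff I-1×I-2: Kk|KK
K/II-3 aff I-1×I-2: Kk|KK
⇒ K over [I-1,I-2,II-1,II-2,II-3]: 25 consistent
T/I-1 aff ·: Tt|TT
T/I-2 un ·: tt
T/II-1 aff I-1×I-2: Tt
T/II-2 aff I-1×I-2: Tt
T/II-3 aff I-1×I-2: Tt
⇒ T over [I-1,I-2,II-1,II-2,II-3]: 2 consistent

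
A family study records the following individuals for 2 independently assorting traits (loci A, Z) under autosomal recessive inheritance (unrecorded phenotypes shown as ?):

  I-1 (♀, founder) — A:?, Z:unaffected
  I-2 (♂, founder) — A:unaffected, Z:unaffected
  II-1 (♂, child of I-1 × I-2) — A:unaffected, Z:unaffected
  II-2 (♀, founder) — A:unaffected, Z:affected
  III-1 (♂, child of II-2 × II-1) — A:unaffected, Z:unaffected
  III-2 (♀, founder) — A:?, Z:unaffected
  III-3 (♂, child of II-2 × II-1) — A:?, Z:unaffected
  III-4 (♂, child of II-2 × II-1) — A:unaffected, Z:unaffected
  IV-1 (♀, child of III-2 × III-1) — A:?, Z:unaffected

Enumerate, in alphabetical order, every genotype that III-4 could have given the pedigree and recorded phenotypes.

A/I-1 ? ·: AA|Aa|aa
A/I-2 un ·: AA|Aa
A/II-1 un I-1×I-2: AA|Aa
A/II-2 un ·: AA|Aa
A/III-1 un II-2×II-1: AA|Aa
A/III-2 ? ·: AA|Aa|aa
A/III-3 ? II-2×II-1: AA|Aa|aa
A/III-4 un II-2×II-1: AA|Aa
A/IV-1 ? III-2×III-1: AA|Aa|aa
⇒ A over [I-1,I-2,II-1,II-2,III-1,III-2,III-3,III-4,IV-1]: 742 consistent
Z/I-1 un ·: ZZ|Zz
Z/I-2 un ·: ZZ|Zz
Z/II-1 un I-1×I-2: ZZ|Zz
Z/II-2 aff ·: zz
Z/III-1 un II-2×II-1: Zz
Z/III-2 un ·: ZZ|Zz
Z/III-3 un II-2×II-1: Zz
Z/III-4 un II-2×II-1: Zz
Z/IV-1 un III-2×III-1: ZZ|Zz
⇒ Z over [I-1,I-2,II-1,II-2,III-1,III-2,III-3,III-4,IV-1]: 28 consistent

III-4 ∈ {AA Zz, Aa Zz}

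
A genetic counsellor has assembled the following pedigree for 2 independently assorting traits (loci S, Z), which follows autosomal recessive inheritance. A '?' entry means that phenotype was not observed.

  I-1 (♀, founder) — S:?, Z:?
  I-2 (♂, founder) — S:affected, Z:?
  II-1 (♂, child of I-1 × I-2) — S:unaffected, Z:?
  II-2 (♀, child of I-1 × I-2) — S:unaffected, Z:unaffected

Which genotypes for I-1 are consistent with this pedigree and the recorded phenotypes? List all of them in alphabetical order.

I-1 ∈ {SS ZZ, SS Zz, SS zz, Ss ZZ, Ss Zz, Ss zz}

S/I-1 ? ·: SS|Ss
S/I-2 aff ·: ss
S/II-1 un I-1×I-2: Ss
S/II-2 un I-1×I-2: Ss
⇒ S over [I-1,I-2,II-1,II-2]: 2 consistent
Z/I-1 ? ·: ZZ|Zz|zz
Z/I-2 ? ·: ZZ|Zz|zz
Z/II-1 ? I-1×I-2: ZZ|Zz|zz
Z/II-2 un I-1×I-2: ZZ|Zz
⇒ Z over [I-1,I-2,II-1,II-2]: 21 consistent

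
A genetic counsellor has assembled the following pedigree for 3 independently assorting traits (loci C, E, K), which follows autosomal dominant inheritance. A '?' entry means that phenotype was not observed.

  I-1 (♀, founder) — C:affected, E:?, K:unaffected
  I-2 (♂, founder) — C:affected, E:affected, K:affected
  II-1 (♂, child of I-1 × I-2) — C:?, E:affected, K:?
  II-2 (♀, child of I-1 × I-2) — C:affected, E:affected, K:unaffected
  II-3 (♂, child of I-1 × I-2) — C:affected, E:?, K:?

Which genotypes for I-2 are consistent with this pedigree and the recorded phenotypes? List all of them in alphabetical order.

C/I-1 aff ·: Cc|CC
C/I-2 aff ·: Cc|CC
C/II-1 ? I-1×I-2: cc|Cc|CC
C/II-2 aff I-1×I-2: Cc|CC
C/II-3 aff I-1×I-2: Cc|CC
⇒ C over [I-1,I-2,II-1,II-2,II-3]: 29 consistent
E/I-1 ? ·: ee|Ee|EE
E/I-2 aff ·: Ee|EE
E/II-1 aff I-1×I-2: Ee|EE
E/II-2 aff I-1×I-2: Ee|EE
E/II-3 ? I-1×I-2: ee|Ee|EE
⇒ E over [I-1,I-2,II-1,II-2,II-3]: 32 consistent
K/I-1 un ·: kk
K/I-2 aff ·: Kk
K/II-1 ? I-1×I-2: kk|Kk
K/II-2 un I-1×I-2: kk
K/II-3 ? I-1×I-2: kk|Kk
⇒ K over [I-1,I-2,II-1,II-2,II-3]: 4 consistent

I-2 ∈ {CC EE Kk, CC Ee Kk, Cc EE Kk, Cc Ee Kk}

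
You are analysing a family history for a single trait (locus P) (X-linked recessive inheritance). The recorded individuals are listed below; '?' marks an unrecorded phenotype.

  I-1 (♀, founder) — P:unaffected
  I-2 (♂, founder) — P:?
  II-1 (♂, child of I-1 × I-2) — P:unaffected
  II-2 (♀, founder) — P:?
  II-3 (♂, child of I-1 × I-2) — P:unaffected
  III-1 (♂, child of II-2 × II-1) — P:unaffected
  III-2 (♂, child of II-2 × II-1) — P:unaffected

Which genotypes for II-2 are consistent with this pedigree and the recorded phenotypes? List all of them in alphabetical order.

P/I-1 un ·: X^PX^P|X^PX^p
P/I-2 ? ·: X^PY|X^pY
P/II-1 un I-1×I-2: X^PY
P/II-2 ? ·: X^PX^P|X^PX^p
P/II-3 un I-1×I-2: X^PY
P/III-1 un II-2×II-1: X^PY
P/III-2 un II-2×II-1: X^PY
⇒ P over [I-1,I-2,II-1,II-2,II-3,III-1,III-2]: 8 consistent

II-2 ∈ {X^PX^P, X^PX^p}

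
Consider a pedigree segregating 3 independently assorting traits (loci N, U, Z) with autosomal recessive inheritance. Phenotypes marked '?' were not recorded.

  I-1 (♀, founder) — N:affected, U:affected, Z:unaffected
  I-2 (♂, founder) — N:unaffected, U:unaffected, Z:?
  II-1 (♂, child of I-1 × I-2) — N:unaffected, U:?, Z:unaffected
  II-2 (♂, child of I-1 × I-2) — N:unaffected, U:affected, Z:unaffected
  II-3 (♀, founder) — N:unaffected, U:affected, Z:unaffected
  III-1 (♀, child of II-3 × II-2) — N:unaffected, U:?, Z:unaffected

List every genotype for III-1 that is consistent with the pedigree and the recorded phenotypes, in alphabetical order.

III-1 ∈ {NN uu ZZ, NN uu Zz, Nn uu ZZ, Nn uu Zz}

N/I-1 aff ·: nn
N/I-2 un ·: NN|Nn
N/II-1 un I-1×I-2: Nn
N/II-2 un I-1×I-2: Nn
N/II-3 un ·: NN|Nn
N/III-1 un II-3×II-2: NN|Nn
⇒ N over [I-1,I-2,II-1,II-2,II-3,III-1]: 8 consistent
U/I-1 aff ·: uu
U/I-2 un ·: Uu
U/II-1 ? I-1×I-2: Uu|uu
U/II-2 aff I-1×I-2: uu
U/II-3 aff ·: uu
U/III-1 ? II-3×II-2: uu
⇒ U over [I-1,I-2,II-1,II-2,II-3,III-1]: 2 consistent
Z/I-1 un ·: ZZ|Zz
Z/I-2 ? ·: ZZ|Zz|zz
Z/II-1 un I-1×I-2: ZZ|Zz
Z/II-2 un I-1×I-2: ZZ|Zz
Z/II-3 un ·: ZZ|Zz
Z/III-1 un II-3×II-2: ZZ|Zz
⇒ Z over [I-1,I-2,II-1,II-2,II-3,III-1]: 53 consistent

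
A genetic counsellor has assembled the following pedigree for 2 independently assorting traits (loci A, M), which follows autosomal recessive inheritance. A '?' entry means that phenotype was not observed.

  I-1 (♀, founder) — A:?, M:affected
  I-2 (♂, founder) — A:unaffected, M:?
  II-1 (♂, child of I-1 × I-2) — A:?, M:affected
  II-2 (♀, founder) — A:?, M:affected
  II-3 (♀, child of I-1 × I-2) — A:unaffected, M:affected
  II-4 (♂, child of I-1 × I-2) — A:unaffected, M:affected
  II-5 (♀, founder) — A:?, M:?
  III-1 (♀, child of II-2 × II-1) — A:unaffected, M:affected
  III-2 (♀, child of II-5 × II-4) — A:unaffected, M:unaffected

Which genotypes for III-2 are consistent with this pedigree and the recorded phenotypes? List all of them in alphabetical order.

A/I-1 ? ·: AA|Aa|aa
A/I-2 un ·: AA|Aa
A/II-1 ? I-1×I-2: AA|Aa|aa
A/II-2 ? ·: AA|Aa|aa
A/II-3 un I-1×I-2: AA|Aa
A/II-4 un I-1×I-2: AA|Aa
A/II-5 ? ·: AA|Aa|aa
A/III-1 un II-2×II-1: AA|Aa
A/III-2 un II-5×II-4: AA|Aa
⇒ A over [I-1,I-2,II-1,II-2,II-3,II-4,II-5,III-1,III-2]: 598 consistent
M/I-1 aff ·: mm
M/I-2 ? ·: Mm|mm
M/II-1 aff I-1×I-2: mm
M/II-2 aff ·: mm
M/II-3 aff I-1×I-2: mm
M/II-4 aff I-1×I-2: mm
M/II-5 ? ·: MM|Mm
M/III-1 aff II-2×II-1: mm
M/III-2 un II-5×II-4: Mm
⇒ M over [I-1,I-2,II-1,II-2,II-3,II-4,II-5,III-1,III-2]: 4 consistent

III-2 ∈ {AA Mm, Aa Mm}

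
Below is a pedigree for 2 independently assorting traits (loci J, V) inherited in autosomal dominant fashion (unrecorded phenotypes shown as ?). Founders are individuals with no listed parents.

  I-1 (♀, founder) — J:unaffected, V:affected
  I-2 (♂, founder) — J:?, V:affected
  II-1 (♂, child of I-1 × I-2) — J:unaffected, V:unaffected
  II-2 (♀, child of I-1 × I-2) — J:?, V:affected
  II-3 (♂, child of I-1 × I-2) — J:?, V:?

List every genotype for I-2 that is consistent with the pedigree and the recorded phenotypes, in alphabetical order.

J/I-1 un ·: jj
J/I-2 ? ·: jj|Jj
J/II-1 un I-1×I-2: jj
J/II-2 ? I-1×I-2: jj|Jj
J/II-3 ? I-1×I-2: jj|Jj
⇒ J over [I-1,I-2,II-1,II-2,II-3]: 5 consistent
V/I-1 aff ·: Vv
V/I-2 aff ·: Vv
V/II-1 un I-1×I-2: vv
V/II-2 aff I-1×I-2: Vv|VV
V/II-3 ? I-1×I-2: vv|Vv|VV
⇒ V over [I-1,I-2,II-1,II-2,II-3]: 6 consistent

I-2 ∈ {Jj Vv, jj Vv}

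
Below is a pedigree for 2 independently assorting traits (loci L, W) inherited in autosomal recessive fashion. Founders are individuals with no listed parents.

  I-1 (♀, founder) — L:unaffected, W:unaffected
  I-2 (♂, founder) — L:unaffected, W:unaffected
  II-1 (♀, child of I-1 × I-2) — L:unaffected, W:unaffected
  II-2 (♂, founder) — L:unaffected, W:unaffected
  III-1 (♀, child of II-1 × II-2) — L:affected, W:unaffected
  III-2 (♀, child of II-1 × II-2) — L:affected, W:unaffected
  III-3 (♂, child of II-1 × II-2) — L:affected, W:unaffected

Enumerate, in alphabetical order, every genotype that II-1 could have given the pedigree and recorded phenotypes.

L/I-1 un ·: LL|Ll
L/I-2 un ·: LL|Ll
L/II-1 un I-1×I-2: Ll
L/II-2 un ·: Ll
L/III-1 aff II-1×II-2: ll
L/III-2 aff II-1×II-2: ll
L/III-3 aff II-1×II-2: ll
⇒ L over [I-1,I-2,II-1,II-2,III-1,III-2,III-3]: 3 consistent
W/I-1 un ·: WW|Ww
W/I-2 un ·: WW|Ww
W/II-1 un I-1×I-2: WW|Ww
W/II-2 un ·: WW|Ww
W/III-1 un II-1×II-2: WW|Ww
W/III-2 un II-1×II-2: WW|Ww
W/III-3 un II-1×II-2: WW|Ww
⇒ W over [I-1,I-2,II-1,II-2,III-1,III-2,III-3]: 84 consistent

II-1 ∈ {Ll WW, Ll Ww}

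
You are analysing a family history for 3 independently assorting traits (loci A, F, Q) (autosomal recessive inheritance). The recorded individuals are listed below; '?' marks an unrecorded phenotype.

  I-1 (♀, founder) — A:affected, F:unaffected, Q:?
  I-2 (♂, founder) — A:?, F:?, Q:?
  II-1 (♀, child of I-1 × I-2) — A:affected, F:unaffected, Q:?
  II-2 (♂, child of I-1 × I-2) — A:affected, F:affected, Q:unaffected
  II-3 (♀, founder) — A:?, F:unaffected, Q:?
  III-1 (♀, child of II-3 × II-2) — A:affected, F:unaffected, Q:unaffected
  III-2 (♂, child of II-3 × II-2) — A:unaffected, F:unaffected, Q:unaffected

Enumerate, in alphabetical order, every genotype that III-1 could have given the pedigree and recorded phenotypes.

III-1 ∈ {aa Ff QQ, aa Ff Qq}

A/I-1 aff ·: aa
A/I-2 ? ·: Aa|aa
A/II-1 aff I-1×I-2: aa
A/II-2 aff I-1×I-2: aa
A/II-3 ? ·: Aa
A/III-1 aff II-3×II-2: aa
A/III-2 un II-3×II-2: Aa
⇒ A over [I-1,I-2,II-1,II-2,II-3,III-1,III-2]: 2 consistent
F/I-1 un ·: Ff
F/I-2 ? ·: Ff|ff
F/II-1 un I-1×I-2: FF|Ff
F/II-2 aff I-1×I-2: ff
F/II-3 un ·: FF|Ff
F/III-1 un II-3×II-2: Ff
F/III-2 un II-3×II-2: Ff
⇒ F over [I-1,I-2,II-1,II-2,II-3,III-1,III-2]: 6 consistent
Q/I-1 ? ·: QQ|Qq|qq
Q/I-2 ? ·: QQ|Qq|qq
Q/II-1 ? I-1×I-2: QQ|Qq|qq
Q/II-2 un I-1×I-2: QQ|Qq
Q/II-3 ? ·: QQ|Qq|qq
Q/III-1 un II-3×II-2: QQ|Qq
Q/III-2 un II-3×II-2: QQ|Qq
⇒ Q over [I-1,I-2,II-1,II-2,II-3,III-1,III-2]: 165 consistent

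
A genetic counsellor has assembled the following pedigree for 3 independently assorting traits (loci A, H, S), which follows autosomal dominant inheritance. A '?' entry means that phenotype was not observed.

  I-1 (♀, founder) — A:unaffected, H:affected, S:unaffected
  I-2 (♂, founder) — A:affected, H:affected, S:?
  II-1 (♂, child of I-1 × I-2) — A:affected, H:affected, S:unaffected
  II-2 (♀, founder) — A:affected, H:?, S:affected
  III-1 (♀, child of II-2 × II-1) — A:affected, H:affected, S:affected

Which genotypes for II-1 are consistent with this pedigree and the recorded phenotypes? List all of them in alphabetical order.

A/I-1 un ·: aa
A/I-2 aff ·: Aa|AA
A/II-1 aff I-1×I-2: Aa
A/II-2 aff ·: Aa|AA
A/III-1 aff II-2×II-1: Aa|AA
⇒ A over [I-1,I-2,II-1,II-2,III-1]: 8 consistent
H/I-1 aff ·: Hh|HH
H/I-2 aff ·: Hh|HH
H/II-1 aff I-1×I-2: Hh|HH
H/II-2 ? ·: hh|Hh|HH
H/III-1 aff II-2×II-1: Hh|HH
⇒ H over [I-1,I-2,II-1,II-2,III-1]: 31 consistent
S/I-1 un ·: ss
S/I-2 ? ·: ss|Ss
S/II-1 un I-1×I-2: ss
S/II-2 aff ·: Ss|SS
S/III-1 aff II-2×II-1: Ss
⇒ S over [I-1,I-2,II-1,II-2,III-1]: 4 consistent

II-1 ∈ {Aa HH ss, Aa Hh ss}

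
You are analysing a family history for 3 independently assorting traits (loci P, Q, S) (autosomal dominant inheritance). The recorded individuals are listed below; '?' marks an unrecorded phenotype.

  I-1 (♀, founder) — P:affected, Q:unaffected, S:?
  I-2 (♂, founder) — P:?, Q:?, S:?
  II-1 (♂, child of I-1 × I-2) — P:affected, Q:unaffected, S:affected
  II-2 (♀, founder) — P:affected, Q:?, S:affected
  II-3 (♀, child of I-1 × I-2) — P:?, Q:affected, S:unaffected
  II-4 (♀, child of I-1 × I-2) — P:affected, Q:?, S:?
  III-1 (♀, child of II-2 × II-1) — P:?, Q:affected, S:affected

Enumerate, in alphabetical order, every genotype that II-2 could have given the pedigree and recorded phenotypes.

P/I-1 aff ·: Pp|PP
P/I-2 ? ·: pp|Pp|PP
P/II-1 aff I-1×I-2: Pp|PP
P/II-2 aff ·: Pp|PP
P/II-3 ? I-1×I-2: pp|Pp|PP
P/II-4 aff I-1×I-2: Pp|PP
P/III-1 ? II-2×II-1: pp|Pp|PP
⇒ P over [I-1,I-2,II-1,II-2,II-3,II-4,III-1]: 130 consistent
Q/I-1 un ·: qq
Q/I-2 ? ·: Qq
Q/II-1 un I-1×I-2: qq
Q/II-2 ? ·: Qq|QQ
Q/II-3 aff I-1×I-2: Qq
Q/II-4 ? I-1×I-2: qq|Qq
Q/III-1 aff II-2×II-1: Qq
⇒ Q over [I-1,I-2,II-1,II-2,II-3,II-4,III-1]: 4 consistent
S/I-1 ? ·: ss|Ss
S/I-2 ? ·: ss|Ss
S/II-1 aff I-1×I-2: Ss|SS
S/II-2 aff ·: Ss|SS
S/II-3 un I-1×I-2: ss
S/II-4 ? I-1×I-2: ss|Ss|SS
S/III-1 aff II-2×II-1: Ss|SS
⇒ S over [I-1,I-2,II-1,II-2,II-3,II-4,III-1]: 37 consistent

II-2 ∈ {PP QQ SS, PP QQ Ss, PP Qq SS, PP Qq Ss, Pp QQ SS, Pp QQ Ss, Pp Qq SS, Pp Qq Ss}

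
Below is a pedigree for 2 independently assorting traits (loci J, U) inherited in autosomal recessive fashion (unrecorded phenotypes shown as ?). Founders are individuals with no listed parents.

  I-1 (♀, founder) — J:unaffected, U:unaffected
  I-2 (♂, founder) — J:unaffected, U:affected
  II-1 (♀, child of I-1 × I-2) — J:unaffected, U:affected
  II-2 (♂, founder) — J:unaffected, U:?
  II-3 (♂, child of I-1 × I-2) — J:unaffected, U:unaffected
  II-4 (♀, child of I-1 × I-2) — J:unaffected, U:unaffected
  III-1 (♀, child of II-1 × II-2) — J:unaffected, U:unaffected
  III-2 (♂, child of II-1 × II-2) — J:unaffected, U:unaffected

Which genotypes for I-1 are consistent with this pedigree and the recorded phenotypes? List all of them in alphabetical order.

J/I-1 un ·: JJ|Jj
J/I-2 un ·: JJ|Jj
J/II-1 un I-1×I-2: JJ|Jj
J/II-2 un ·: JJ|Jj
J/II-3 un I-1×I-2: JJ|Jj
J/II-4 un I-1×I-2: JJ|Jj
J/III-1 un II-1×II-2: JJ|Jj
J/III-2 un II-1×II-2: JJ|Jj
⇒ J over [I-1,I-2,II-1,II-2,II-3,II-4,III-1,III-2]: 161 consistent
U/I-1 un ·: Uu
U/I-2 aff ·: uu
U/II-1 aff I-1×I-2: uu
U/II-2 ? ·: UU|Uu
U/II-3 un I-1×I-2: Uu
U/II-4 un I-1×I-2: Uu
U/III-1 un II-1×II-2: Uu
U/III-2 un II-1×II-2: Uu
⇒ U over [I-1,I-2,II-1,II-2,II-3,II-4,III-1,III-2]: 2 consistent

I-1 ∈ {JJ Uu, Jj Uu}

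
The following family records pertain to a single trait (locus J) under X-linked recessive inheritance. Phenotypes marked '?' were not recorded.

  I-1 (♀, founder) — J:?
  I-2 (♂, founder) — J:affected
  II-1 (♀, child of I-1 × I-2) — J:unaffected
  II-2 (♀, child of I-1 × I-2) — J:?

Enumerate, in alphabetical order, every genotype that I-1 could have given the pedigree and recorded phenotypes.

I-1 ∈ {X^JX^J, X^JX^j}

J/I-1 ? ·: X^JX^J|X^JX^j
J/I-2 aff ·: X^jY
J/II-1 un I-1×I-2: X^JX^j
J/II-2 ? I-1×I-2: X^JX^j|X^jX^j
⇒ J over [I-1,I-2,II-1,II-2]: 3 consistent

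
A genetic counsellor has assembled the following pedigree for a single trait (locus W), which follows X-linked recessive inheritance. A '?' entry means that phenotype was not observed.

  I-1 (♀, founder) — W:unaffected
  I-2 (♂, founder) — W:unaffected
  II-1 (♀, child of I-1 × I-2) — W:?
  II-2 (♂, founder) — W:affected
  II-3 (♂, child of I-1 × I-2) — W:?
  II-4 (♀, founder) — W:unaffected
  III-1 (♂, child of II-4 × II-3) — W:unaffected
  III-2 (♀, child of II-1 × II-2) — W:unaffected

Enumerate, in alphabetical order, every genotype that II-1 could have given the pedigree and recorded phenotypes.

W/I-1 un ·: X^WX^W|X^WX^w
W/I-2 un ·: X^WY
W/II-1 ? I-1×I-2: X^WX^W|X^WX^w
W/II-2 aff ·: X^wY
W/II-3 ? I-1×I-2: X^WY|X^wY
W/II-4 un ·: X^WX^W|X^WX^w
W/III-1 un II-4×II-3: X^WY
W/III-2 un II-1×II-2: X^WX^w
⇒ W over [I-1,I-2,II-1,II-2,II-3,II-4,III-1,III-2]: 10 consistent

II-1 ∈ {X^WX^W, X^WX^w}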